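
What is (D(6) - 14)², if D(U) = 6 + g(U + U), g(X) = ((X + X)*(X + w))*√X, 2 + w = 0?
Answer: 691264 - 7680*√3 ≈ 6.7796e+5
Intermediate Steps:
w = -2 (w = -2 + 0 = -2)
g(X) = 2*X^(3/2)*(-2 + X) (g(X) = ((X + X)*(X - 2))*√X = ((2*X)*(-2 + X))*√X = (2*X*(-2 + X))*√X = 2*X^(3/2)*(-2 + X))
D(U) = 6 + 4*√2*U^(3/2)*(-2 + 2*U) (D(U) = 6 + 2*(U + U)^(3/2)*(-2 + (U + U)) = 6 + 2*(2*U)^(3/2)*(-2 + 2*U) = 6 + 2*(2*√2*U^(3/2))*(-2 + 2*U) = 6 + 4*√2*U^(3/2)*(-2 + 2*U))
(D(6) - 14)² = ((6 + 8*√2*6^(3/2)*(-1 + 6)) - 14)² = ((6 + 8*√2*(6*√6)*5) - 14)² = ((6 + 480*√3) - 14)² = (-8 + 480*√3)²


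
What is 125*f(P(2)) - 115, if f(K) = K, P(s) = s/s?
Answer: 10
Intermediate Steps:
P(s) = 1
125*f(P(2)) - 115 = 125*1 - 115 = 125 - 115 = 10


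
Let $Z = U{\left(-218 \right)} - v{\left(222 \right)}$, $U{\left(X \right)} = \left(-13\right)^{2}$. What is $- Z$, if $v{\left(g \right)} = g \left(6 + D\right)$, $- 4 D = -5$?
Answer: $\frac{2881}{2} \approx 1440.5$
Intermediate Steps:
$D = \frac{5}{4}$ ($D = \left(- \frac{1}{4}\right) \left(-5\right) = \frac{5}{4} \approx 1.25$)
$U{\left(X \right)} = 169$
$v{\left(g \right)} = \frac{29 g}{4}$ ($v{\left(g \right)} = g \left(6 + \frac{5}{4}\right) = g \frac{29}{4} = \frac{29 g}{4}$)
$Z = - \frac{2881}{2}$ ($Z = 169 - \frac{29}{4} \cdot 222 = 169 - \frac{3219}{2} = - \frac{2881}{2} \approx -1440.5$)
$- Z = \left(-1\right) \left(- \frac{2881}{2}\right) = \frac{2881}{2}$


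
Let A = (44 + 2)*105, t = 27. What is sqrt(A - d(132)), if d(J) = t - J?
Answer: sqrt(4935) ≈ 70.250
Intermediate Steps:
d(J) = 27 - J
A = 4830 (A = 46*105 = 4830)
sqrt(A - d(132)) = sqrt(4830 - (27 - 1*132)) = sqrt(4830 - (27 - 132)) = sqrt(4830 - 1*(-105)) = sqrt(4830 + 105) = sqrt(4935)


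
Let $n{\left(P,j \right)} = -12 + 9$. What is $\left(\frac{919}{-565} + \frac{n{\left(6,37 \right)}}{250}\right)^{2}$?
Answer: $\frac{2142671521}{798062500} \approx 2.6848$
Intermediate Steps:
$n{\left(P,j \right)} = -3$
$\left(\frac{919}{-565} + \frac{n{\left(6,37 \right)}}{250}\right)^{2} = \left(\frac{919}{-565} - \frac{3}{250}\right)^{2} = \left(919 \left(- \frac{1}{565}\right) - \frac{3}{250}\right)^{2} = \left(- \frac{919}{565} - \frac{3}{250}\right)^{2} = \left(- \frac{46289}{28250}\right)^{2} = \frac{2142671521}{798062500}$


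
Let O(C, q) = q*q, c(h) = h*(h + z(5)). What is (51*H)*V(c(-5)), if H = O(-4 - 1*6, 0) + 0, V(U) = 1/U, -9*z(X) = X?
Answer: 0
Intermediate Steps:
z(X) = -X/9
c(h) = h*(-5/9 + h) (c(h) = h*(h - ⅑*5) = h*(h - 5/9) = h*(-5/9 + h))
O(C, q) = q²
H = 0 (H = 0² + 0 = 0 + 0 = 0)
(51*H)*V(c(-5)) = (51*0)/(((⅑)*(-5)*(-5 + 9*(-5)))) = 0/(((⅑)*(-5)*(-5 - 45))) = 0/(((⅑)*(-5)*(-50))) = 0/(250/9) = 0*(9/250) = 0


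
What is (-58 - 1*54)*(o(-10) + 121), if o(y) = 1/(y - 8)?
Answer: -121912/9 ≈ -13546.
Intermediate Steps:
o(y) = 1/(-8 + y)
(-58 - 1*54)*(o(-10) + 121) = (-58 - 1*54)*(1/(-8 - 10) + 121) = (-58 - 54)*(1/(-18) + 121) = -112*(-1/18 + 121) = -112*2177/18 = -121912/9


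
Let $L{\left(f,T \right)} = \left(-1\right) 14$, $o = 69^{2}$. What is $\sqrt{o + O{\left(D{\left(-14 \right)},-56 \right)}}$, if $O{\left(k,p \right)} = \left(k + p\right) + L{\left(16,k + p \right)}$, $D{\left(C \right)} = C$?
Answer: $\sqrt{4677} \approx 68.389$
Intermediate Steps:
$o = 4761$
$L{\left(f,T \right)} = -14$
$O{\left(k,p \right)} = -14 + k + p$ ($O{\left(k,p \right)} = \left(k + p\right) - 14 = -14 + k + p$)
$\sqrt{o + O{\left(D{\left(-14 \right)},-56 \right)}} = \sqrt{4761 - 84} = \sqrt{4677}$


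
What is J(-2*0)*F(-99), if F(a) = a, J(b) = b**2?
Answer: 0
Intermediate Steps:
J(-2*0)*F(-99) = (-2*0)**2*(-99) = 0**2*(-99) = 0*(-99) = 0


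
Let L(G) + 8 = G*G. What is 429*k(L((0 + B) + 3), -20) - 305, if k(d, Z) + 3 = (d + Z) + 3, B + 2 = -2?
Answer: -11888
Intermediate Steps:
B = -4 (B = -2 - 2 = -4)
L(G) = -8 + G**2 (L(G) = -8 + G*G = -8 + G**2)
k(d, Z) = Z + d (k(d, Z) = -3 + ((d + Z) + 3) = -3 + ((Z + d) + 3) = -3 + (3 + Z + d) = Z + d)
429*k(L((0 + B) + 3), -20) - 305 = 429*(-20 + (-8 + ((0 - 4) + 3)**2)) - 305 = 429*(-20 + (-8 + (-4 + 3)**2)) - 305 = 429*(-20 + (-8 + (-1)**2)) - 305 = 429*(-20 + (-8 + 1)) - 305 = 429*(-20 - 7) - 305 = 429*(-27) - 305 = -11583 - 305 = -11888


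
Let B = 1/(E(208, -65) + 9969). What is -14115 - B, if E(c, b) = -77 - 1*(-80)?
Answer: -140754781/9972 ≈ -14115.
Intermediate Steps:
E(c, b) = 3 (E(c, b) = -77 + 80 = 3)
B = 1/9972 (B = 1/(3 + 9969) = 1/9972 ≈ 0.00010028)
-14115 - B = -14115 - 1*1/9972 = -14115 - 1/9972 = -140754781/9972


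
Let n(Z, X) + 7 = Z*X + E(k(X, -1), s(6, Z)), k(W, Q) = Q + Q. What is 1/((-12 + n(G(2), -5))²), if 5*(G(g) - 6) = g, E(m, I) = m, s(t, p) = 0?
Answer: 1/2809 ≈ 0.00035600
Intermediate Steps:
k(W, Q) = 2*Q
G(g) = 6 + g/5
n(Z, X) = -9 + X*Z (n(Z, X) = -7 + (Z*X + 2*(-1)) = -7 + (X*Z - 2) = -7 + (-2 + X*Z) = -9 + X*Z)
1/((-12 + n(G(2), -5))²) = 1/((-12 + (-9 - 5*(6 + (⅕)*2)))²) = 1/((-12 + (-9 - 5*(6 + ⅖)))²) = 1/((-12 + (-9 - 5*32/5))²) = 1/((-12 + (-9 - 32))²) = 1/((-12 - 41)²) = 1/((-53)²) = 1/2809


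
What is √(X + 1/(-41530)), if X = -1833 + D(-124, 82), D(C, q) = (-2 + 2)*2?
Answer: I*√3161450111230/41530 ≈ 42.814*I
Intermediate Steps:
D(C, q) = 0 (D(C, q) = 0*2 = 0)
X = -1833 (X = -1833 + 0 = -1833)
√(X + 1/(-41530)) = √(-1833 + 1/(-41530)) = √(-1833 - 1/41530) = √(-76124491/41530) = I*√3161450111230/41530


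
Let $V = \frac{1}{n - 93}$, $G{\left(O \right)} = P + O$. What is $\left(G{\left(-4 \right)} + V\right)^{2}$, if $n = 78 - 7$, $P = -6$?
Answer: $\frac{48841}{484} \approx 100.91$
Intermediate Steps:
$n = 71$
$G{\left(O \right)} = -6 + O$
$V = - \frac{1}{22}$ ($V = \frac{1}{71 - 93} = \frac{1}{-22} = - \frac{1}{22} \approx -0.045455$)
$\left(G{\left(-4 \right)} + V\right)^{2} = \left(\left(-6 - 4\right) - \frac{1}{22}\right)^{2} = \left(-10 - \frac{1}{22}\right)^{2} = \left(- \frac{221}{22}\right)^{2} = \frac{48841}{484}$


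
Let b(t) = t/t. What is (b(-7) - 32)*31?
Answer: -961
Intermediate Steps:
b(t) = 1
(b(-7) - 32)*31 = (1 - 32)*31 = -31*31 = -961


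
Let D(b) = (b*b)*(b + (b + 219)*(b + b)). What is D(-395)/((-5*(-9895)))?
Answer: 865283445/1979 ≈ 4.3723e+5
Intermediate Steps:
D(b) = b**2*(b + 2*b*(219 + b)) (D(b) = b**2*(b + (219 + b)*(2*b)) = b**2*(b + 2*b*(219 + b)))
D(-395)/((-5*(-9895))) = ((-395)**3*(439 + 2*(-395)))/((-5*(-9895))) = -61629875*(439 - 790)/49475 = -61629875*(-351)*(1/49475) = 21632086125*(1/49475) = 865283445/1979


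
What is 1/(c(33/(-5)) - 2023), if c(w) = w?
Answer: -5/10148 ≈ -0.00049271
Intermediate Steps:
1/(c(33/(-5)) - 2023) = 1/(33/(-5) - 2023) = 1/(33*(-⅕) - 2023) = 1/(-33/5 - 2023) = 1/(-10148/5) = -5/10148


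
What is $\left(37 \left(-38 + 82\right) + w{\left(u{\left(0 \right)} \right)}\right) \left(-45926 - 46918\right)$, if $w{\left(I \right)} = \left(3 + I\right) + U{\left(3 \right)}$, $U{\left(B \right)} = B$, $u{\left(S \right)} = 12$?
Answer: $-152821224$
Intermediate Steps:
$w{\left(I \right)} = 6 + I$ ($w{\left(I \right)} = \left(3 + I\right) + 3 = 6 + I$)
$\left(37 \left(-38 + 82\right) + w{\left(u{\left(0 \right)} \right)}\right) \left(-45926 - 46918\right) = \left(37 \left(-38 + 82\right) + \left(6 + 12\right)\right) \left(-45926 - 46918\right) = \left(37 \cdot 44 + 18\right) \left(-92844\right) = \left(1628 + 18\right) \left(-92844\right) = 1646 \left(-92844\right) = -152821224$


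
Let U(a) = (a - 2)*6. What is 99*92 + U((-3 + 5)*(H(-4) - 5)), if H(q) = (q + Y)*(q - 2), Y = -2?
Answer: 9468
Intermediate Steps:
H(q) = (-2 + q)² (H(q) = (q - 2)*(q - 2) = (-2 + q)*(-2 + q) = (-2 + q)²)
U(a) = -12 + 6*a (U(a) = (-2 + a)*6 = -12 + 6*a)
99*92 + U((-3 + 5)*(H(-4) - 5)) = 99*92 + (-12 + 6*((-3 + 5)*((4 + (-4)² - 4*(-4)) - 5))) = 9108 + (-12 + 6*(2*((4 + 16 + 16) - 5))) = 9108 + (-12 + 6*(2*(36 - 5))) = 9108 + (-12 + 6*(2*31)) = 9108 + (-12 + 6*62) = 9108 + (-12 + 372) = 9108 + 360 = 9468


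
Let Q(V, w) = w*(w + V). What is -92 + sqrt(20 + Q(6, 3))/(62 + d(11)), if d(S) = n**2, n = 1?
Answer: -92 + sqrt(47)/63 ≈ -91.891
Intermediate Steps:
d(S) = 1 (d(S) = 1**2 = 1)
Q(V, w) = w*(V + w)
-92 + sqrt(20 + Q(6, 3))/(62 + d(11)) = -92 + sqrt(20 + 3*(6 + 3))/(62 + 1) = -92 + sqrt(20 + 3*9)/63 = -92 + sqrt(20 + 27)*(1/63) = -92 + sqrt(47)*(1/63) = -92 + sqrt(47)/63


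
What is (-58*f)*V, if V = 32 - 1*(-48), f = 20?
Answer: -92800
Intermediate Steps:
V = 80 (V = 32 + 48 = 80)
(-58*f)*V = -58*20*80 = -1160*80 = -92800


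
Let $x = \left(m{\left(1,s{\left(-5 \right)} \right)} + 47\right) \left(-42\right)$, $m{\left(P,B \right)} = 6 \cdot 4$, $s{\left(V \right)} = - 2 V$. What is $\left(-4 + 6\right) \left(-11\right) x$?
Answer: $65604$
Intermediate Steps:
$m{\left(P,B \right)} = 24$
$x = -2982$ ($x = \left(24 + 47\right) \left(-42\right) = 71 \left(-42\right) = -2982$)
$\left(-4 + 6\right) \left(-11\right) x = \left(-4 + 6\right) \left(-11\right) \left(-2982\right) = 2 \left(-11\right) \left(-2982\right) = \left(-22\right) \left(-2982\right) = 65604$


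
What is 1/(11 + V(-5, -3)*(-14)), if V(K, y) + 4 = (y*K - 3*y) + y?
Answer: -1/227 ≈ -0.0044053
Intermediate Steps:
V(K, y) = -4 - 2*y + K*y (V(K, y) = -4 + ((y*K - 3*y) + y) = -4 + ((K*y - 3*y) + y) = -4 + ((-3*y + K*y) + y) = -4 + (-2*y + K*y) = -4 - 2*y + K*y)
1/(11 + V(-5, -3)*(-14)) = 1/(11 + (-4 - 2*(-3) - 5*(-3))*(-14)) = 1/(11 + (-4 + 6 + 15)*(-14)) = 1/(11 + 17*(-14)) = 1/(11 - 238) = 1/(-227) = -1/227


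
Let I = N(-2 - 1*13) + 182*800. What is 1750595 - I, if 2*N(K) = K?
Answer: 3210005/2 ≈ 1.6050e+6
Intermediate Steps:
N(K) = K/2
I = 291185/2 (I = (-2 - 1*13)/2 + 182*800 = (-2 - 13)/2 + 145600 = (½)*(-15) + 145600 = -15/2 + 145600 = 291185/2 ≈ 1.4559e+5)
1750595 - I = 1750595 - 1*291185/2 = 1750595 - 291185/2 = 3210005/2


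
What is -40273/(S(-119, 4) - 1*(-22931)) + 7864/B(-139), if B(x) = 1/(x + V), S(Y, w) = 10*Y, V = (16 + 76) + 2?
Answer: -7693745353/21741 ≈ -3.5388e+5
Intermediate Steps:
V = 94 (V = 92 + 2 = 94)
B(x) = 1/(94 + x) (B(x) = 1/(x + 94) = 1/(94 + x))
-40273/(S(-119, 4) - 1*(-22931)) + 7864/B(-139) = -40273/(10*(-119) - 1*(-22931)) + 7864/(1/(94 - 139)) = -40273/(-1190 + 22931) + 7864/(1/(-45)) = -40273/21741 + 7864/(-1/45) = -40273*1/21741 + 7864*(-45) = -40273/21741 - 353880 = -7693745353/21741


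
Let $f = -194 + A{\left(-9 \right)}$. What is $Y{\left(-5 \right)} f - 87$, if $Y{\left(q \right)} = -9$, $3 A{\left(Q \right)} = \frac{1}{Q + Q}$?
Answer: $\frac{9955}{6} \approx 1659.2$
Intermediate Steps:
$A{\left(Q \right)} = \frac{1}{6 Q}$ ($A{\left(Q \right)} = \frac{1}{3 \left(Q + Q\right)} = \frac{1}{3 \cdot 2 Q} = \frac{\frac{1}{2} \frac{1}{Q}}{3} = \frac{1}{6 Q}$)
$f = - \frac{10477}{54}$ ($f = -194 + \frac{1}{6 \left(-9\right)} = -194 + \frac{1}{6} \left(- \frac{1}{9}\right) = -194 - \frac{1}{54} = - \frac{10477}{54} \approx -194.02$)
$Y{\left(-5 \right)} f - 87 = \left(-9\right) \left(- \frac{10477}{54}\right) - 87 = \frac{10477}{6} - 87 = \frac{9955}{6}$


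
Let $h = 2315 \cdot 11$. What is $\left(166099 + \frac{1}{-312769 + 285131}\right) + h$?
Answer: $\frac{5294445831}{27638} \approx 1.9156 \cdot 10^{5}$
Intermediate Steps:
$h = 25465$
$\left(166099 + \frac{1}{-312769 + 285131}\right) + h = \left(166099 + \frac{1}{-312769 + 285131}\right) + 25465 = \left(166099 + \frac{1}{-27638}\right) + 25465 = \left(166099 - \frac{1}{27638}\right) + 25465 = \frac{4590644161}{27638} + 25465 = \frac{5294445831}{27638}$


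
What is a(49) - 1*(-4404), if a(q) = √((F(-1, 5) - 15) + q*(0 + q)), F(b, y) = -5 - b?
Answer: 4404 + √2382 ≈ 4452.8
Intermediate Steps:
a(q) = √(-19 + q²) (a(q) = √(((-5 - 1*(-1)) - 15) + q*(0 + q)) = √(((-5 + 1) - 15) + q*q) = √((-4 - 15) + q²) = √(-19 + q²))
a(49) - 1*(-4404) = √(-19 + 49²) - 1*(-4404) = √(-19 + 2401) + 4404 = √2382 + 4404 = 4404 + √2382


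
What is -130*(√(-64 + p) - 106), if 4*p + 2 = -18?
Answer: 13780 - 130*I*√69 ≈ 13780.0 - 1079.9*I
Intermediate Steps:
p = -5 (p = -½ + (¼)*(-18) = -½ - 9/2 = -5)
-130*(√(-64 + p) - 106) = -130*(√(-64 - 5) - 106) = -130*(√(-69) - 106) = -130*(I*√69 - 106) = -130*(-106 + I*√69) = 13780 - 130*I*√69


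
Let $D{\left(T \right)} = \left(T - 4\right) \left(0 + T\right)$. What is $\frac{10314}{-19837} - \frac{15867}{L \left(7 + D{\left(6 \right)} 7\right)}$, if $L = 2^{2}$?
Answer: $- \frac{318507975}{7220668} \approx -44.111$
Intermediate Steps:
$L = 4$
$D{\left(T \right)} = T \left(-4 + T\right)$ ($D{\left(T \right)} = \left(-4 + T\right) T = T \left(-4 + T\right)$)
$\frac{10314}{-19837} - \frac{15867}{L \left(7 + D{\left(6 \right)} 7\right)} = \frac{10314}{-19837} - \frac{15867}{4 \left(7 + 6 \left(-4 + 6\right) 7\right)} = 10314 \left(- \frac{1}{19837}\right) - \frac{15867}{4 \left(7 + 6 \cdot 2 \cdot 7\right)} = - \frac{10314}{19837} - \frac{15867}{4 \left(7 + 12 \cdot 7\right)} = - \frac{10314}{19837} - \frac{15867}{4 \left(7 + 84\right)} = - \frac{10314}{19837} - \frac{15867}{4 \cdot 91} = - \frac{10314}{19837} - \frac{15867}{364} = - \frac{318507975}{7220668}$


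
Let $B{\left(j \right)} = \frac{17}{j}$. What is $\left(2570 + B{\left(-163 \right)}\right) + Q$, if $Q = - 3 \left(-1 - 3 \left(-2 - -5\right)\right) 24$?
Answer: $\frac{536253}{163} \approx 3289.9$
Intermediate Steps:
$Q = 720$ ($Q = - 3 \left(-1 - 3 \left(-2 + 5\right)\right) 24 = - 3 \left(-1 - 9\right) 24 = \left(-3\right) \left(-10\right) 24 = 30 \cdot 24 = 720$)
$\left(2570 + B{\left(-163 \right)}\right) + Q = \left(2570 + \frac{17}{-163}\right) + 720 = \left(2570 + 17 \left(- \frac{1}{163}\right)\right) + 720 = \left(2570 - \frac{17}{163}\right) + 720 = \frac{418893}{163} + 720 = \frac{536253}{163}$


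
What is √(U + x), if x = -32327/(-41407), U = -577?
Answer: 2*I*√246987703346/41407 ≈ 24.005*I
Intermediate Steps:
x = 32327/41407 (x = -32327*(-1/41407) = 32327/41407 ≈ 0.78071)
√(U + x) = √(-577 + 32327/41407) = √(-23859512/41407) = 2*I*√246987703346/41407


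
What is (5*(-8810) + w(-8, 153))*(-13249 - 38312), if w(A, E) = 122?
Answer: 2264971608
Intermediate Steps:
(5*(-8810) + w(-8, 153))*(-13249 - 38312) = (5*(-8810) + 122)*(-13249 - 38312) = (-44050 + 122)*(-51561) = -43928*(-51561) = 2264971608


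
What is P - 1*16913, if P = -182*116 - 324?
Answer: -38349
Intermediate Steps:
P = -21436 (P = -21112 - 324 = -21436)
P - 1*16913 = -21436 - 1*16913 = -21436 - 16913 = -38349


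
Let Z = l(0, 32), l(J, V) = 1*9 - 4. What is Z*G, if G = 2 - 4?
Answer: -10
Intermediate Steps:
l(J, V) = 5 (l(J, V) = 9 - 4 = 5)
G = -2
Z = 5
Z*G = 5*(-2) = -10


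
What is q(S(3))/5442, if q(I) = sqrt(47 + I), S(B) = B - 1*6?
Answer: sqrt(11)/2721 ≈ 0.0012189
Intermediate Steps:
S(B) = -6 + B (S(B) = B - 6 = -6 + B)
q(S(3))/5442 = sqrt(47 + (-6 + 3))/5442 = sqrt(47 - 3)*(1/5442) = sqrt(44)*(1/5442) = (2*sqrt(11))*(1/5442) = sqrt(11)/2721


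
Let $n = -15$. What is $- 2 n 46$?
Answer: $1380$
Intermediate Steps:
$- 2 n 46 = \left(-2\right) \left(-15\right) 46 = 30 \cdot 46 = 1380$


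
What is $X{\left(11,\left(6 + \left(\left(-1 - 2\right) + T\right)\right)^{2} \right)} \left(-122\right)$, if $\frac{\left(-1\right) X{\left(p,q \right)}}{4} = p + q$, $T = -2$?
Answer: $5856$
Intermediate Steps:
$X{\left(p,q \right)} = - 4 p - 4 q$ ($X{\left(p,q \right)} = - 4 \left(p + q\right) = - 4 p - 4 q$)
$X{\left(11,\left(6 + \left(\left(-1 - 2\right) + T\right)\right)^{2} \right)} \left(-122\right) = \left(\left(-4\right) 11 - 4 \left(6 - 5\right)^{2}\right) \left(-122\right) = \left(-44 - 4 \left(6 - 5\right)^{2}\right) \left(-122\right) = \left(-44 - 4 \cdot 1^{2}\right) \left(-122\right) = \left(-44 - 4\right) \left(-122\right) = \left(-48\right) \left(-122\right) = 5856$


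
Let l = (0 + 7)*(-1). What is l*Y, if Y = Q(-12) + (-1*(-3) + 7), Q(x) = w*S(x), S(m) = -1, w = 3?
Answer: -49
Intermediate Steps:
l = -7 (l = 7*(-1) = -7)
Q(x) = -3 (Q(x) = 3*(-1) = -3)
Y = 7 (Y = -3 + (-1*(-3) + 7) = -3 + (3 + 7) = -3 + 10 = 7)
l*Y = -7*7 = -49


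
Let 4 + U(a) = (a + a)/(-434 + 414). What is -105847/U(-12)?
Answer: 75605/2 ≈ 37803.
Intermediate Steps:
U(a) = -4 - a/10 (U(a) = -4 + (a + a)/(-434 + 414) = -4 + (2*a)/(-20) = -4 + (2*a)*(-1/20) = -4 - a/10)
-105847/U(-12) = -105847/(-4 - ⅒*(-12)) = -105847/(-4 + 6/5) = -105847/(-14/5) = -105847*(-5/14) = 75605/2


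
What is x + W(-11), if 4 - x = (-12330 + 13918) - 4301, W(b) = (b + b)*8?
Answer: 2541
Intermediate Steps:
W(b) = 16*b (W(b) = (2*b)*8 = 16*b)
x = 2717 (x = 4 - ((-12330 + 13918) - 4301) = 4 - (1588 - 4301) = 4 - 1*(-2713) = 4 + 2713 = 2717)
x + W(-11) = 2717 + 16*(-11) = 2717 - 176 = 2541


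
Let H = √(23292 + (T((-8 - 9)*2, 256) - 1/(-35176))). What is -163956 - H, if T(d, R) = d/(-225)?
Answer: -163956 - √1621156834442746/263820 ≈ -1.6411e+5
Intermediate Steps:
T(d, R) = -d/225 (T(d, R) = d*(-1/225) = -d/225)
H = √1621156834442746/263820 (H = √(23292 + (-(-8 - 9)*2/225 - 1/(-35176))) = √(23292 + (-(-17)*2/225 - 1*(-1/35176))) = √(23292 + (-1/225*(-34) + 1/35176)) = √(23292 + (34/225 + 1/35176)) = √(23292 + 1196209/7914600) = √(184348059409/7914600) = √1621156834442746/263820 ≈ 152.62)
-163956 - H = -163956 - √1621156834442746/263820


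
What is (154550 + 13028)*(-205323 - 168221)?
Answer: -62597756432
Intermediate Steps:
(154550 + 13028)*(-205323 - 168221) = 167578*(-373544) = -62597756432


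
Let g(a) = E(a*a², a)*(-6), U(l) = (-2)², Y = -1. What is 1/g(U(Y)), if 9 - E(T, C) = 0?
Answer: -1/54 ≈ -0.018519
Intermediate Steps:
U(l) = 4
E(T, C) = 9 (E(T, C) = 9 - 1*0 = 9 + 0 = 9)
g(a) = -54 (g(a) = 9*(-6) = -54)
1/g(U(Y)) = 1/(-54) = -1/54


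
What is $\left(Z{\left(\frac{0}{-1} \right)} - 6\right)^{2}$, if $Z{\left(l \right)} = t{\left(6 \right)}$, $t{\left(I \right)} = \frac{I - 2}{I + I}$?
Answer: $\frac{289}{9} \approx 32.111$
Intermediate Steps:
$t{\left(I \right)} = \frac{-2 + I}{2 I}$
$Z{\left(l \right)} = \frac{1}{3}$ ($Z{\left(l \right)} = \frac{-2 + 6}{2 \cdot 6} = \frac{1}{2} \cdot \frac{1}{6} \cdot 4 = \frac{1}{3}$)
$\left(Z{\left(\frac{0}{-1} \right)} - 6\right)^{2} = \left(\frac{1}{3} - 6\right)^{2} = \left(- \frac{17}{3}\right)^{2} = \frac{289}{9}$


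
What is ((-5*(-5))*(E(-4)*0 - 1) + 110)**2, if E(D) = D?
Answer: 7225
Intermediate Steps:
((-5*(-5))*(E(-4)*0 - 1) + 110)**2 = ((-5*(-5))*(-4*0 - 1) + 110)**2 = (25*(0 - 1) + 110)**2 = (25*(-1) + 110)**2 = (-25 + 110)**2 = 85**2 = 7225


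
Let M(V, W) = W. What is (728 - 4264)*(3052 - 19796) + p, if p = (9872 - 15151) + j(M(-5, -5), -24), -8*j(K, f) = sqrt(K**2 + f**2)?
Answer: 59201505 - sqrt(601)/8 ≈ 5.9201e+7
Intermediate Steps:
j(K, f) = -sqrt(K**2 + f**2)/8
p = -5279 - sqrt(601)/8 (p = (9872 - 15151) - sqrt((-5)**2 + (-24)**2)/8 = -5279 - sqrt(25 + 576)/8 = -5279 - sqrt(601)/8 ≈ -5282.1)
(728 - 4264)*(3052 - 19796) + p = (728 - 4264)*(3052 - 19796) + (-5279 - sqrt(601)/8) = -3536*(-16744) + (-5279 - sqrt(601)/8) = 59206784 + (-5279 - sqrt(601)/8) = 59201505 - sqrt(601)/8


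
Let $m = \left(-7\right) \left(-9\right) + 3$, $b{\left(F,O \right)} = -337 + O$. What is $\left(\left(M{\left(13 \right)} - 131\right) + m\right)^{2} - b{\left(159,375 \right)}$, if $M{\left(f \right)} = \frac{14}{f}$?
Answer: $\frac{684139}{169} \approx 4048.2$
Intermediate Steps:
$m = 66$ ($m = 63 + 3 = 66$)
$\left(\left(M{\left(13 \right)} - 131\right) + m\right)^{2} - b{\left(159,375 \right)} = \left(\left(\frac{14}{13} - 131\right) + 66\right)^{2} - \left(-337 + 375\right) = \left(\left(14 \cdot \frac{1}{13} - 131\right) + 66\right)^{2} - 38 = \left(\left(\frac{14}{13} - 131\right) + 66\right)^{2} - 38 = \left(- \frac{1689}{13} + 66\right)^{2} - 38 = \left(- \frac{831}{13}\right)^{2} - 38 = \frac{690561}{169} - 38 = \frac{684139}{169}$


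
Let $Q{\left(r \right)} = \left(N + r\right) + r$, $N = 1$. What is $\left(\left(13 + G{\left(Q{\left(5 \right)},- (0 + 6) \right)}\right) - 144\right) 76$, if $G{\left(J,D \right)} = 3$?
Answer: $-9728$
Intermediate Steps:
$Q{\left(r \right)} = 1 + 2 r$ ($Q{\left(r \right)} = \left(1 + r\right) + r = 1 + 2 r$)
$\left(\left(13 + G{\left(Q{\left(5 \right)},- (0 + 6) \right)}\right) - 144\right) 76 = \left(\left(13 + 3\right) - 144\right) 76 = \left(16 - 144\right) 76 = \left(-128\right) 76 = -9728$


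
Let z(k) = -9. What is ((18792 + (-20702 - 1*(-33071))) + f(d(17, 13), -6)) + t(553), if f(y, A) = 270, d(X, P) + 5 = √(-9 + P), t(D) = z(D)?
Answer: 31422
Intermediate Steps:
t(D) = -9
d(X, P) = -5 + √(-9 + P)
((18792 + (-20702 - 1*(-33071))) + f(d(17, 13), -6)) + t(553) = ((18792 + (-20702 - 1*(-33071))) + 270) - 9 = ((18792 + (-20702 + 33071)) + 270) - 9 = ((18792 + 12369) + 270) - 9 = (31161 + 270) - 9 = 31431 - 9 = 31422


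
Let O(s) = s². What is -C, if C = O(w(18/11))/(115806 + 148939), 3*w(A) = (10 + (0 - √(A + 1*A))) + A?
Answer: -3356/57661461 + 512*√11/96102435 ≈ -4.0532e-5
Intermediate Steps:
w(A) = 10/3 + A/3 - √2*√A/3 (w(A) = ((10 + (0 - √(A + 1*A))) + A)/3 = ((10 + (0 - √(A + A))) + A)/3 = ((10 + (0 - √(2*A))) + A)/3 = ((10 + (0 - √2*√A)) + A)/3 = ((10 - √2*√A) + A)/3 = (10 + A - √2*√A)/3 = 10/3 + A/3 - √2*√A/3)
C = (128/33 - 2*√11/11)²/264745 (C = (10/3 + (18/11)/3 - √2*√(18/11)/3)²/(115806 + 148939) = (10/3 + (18*(1/11))/3 - √2*√(18*(1/11))/3)²/264745 = (10/3 + (⅓)*(18/11) - √2*√(18/11)/3)²*(1/264745) = (10/3 + 6/11 - √2*3*√22/11/3)²*(1/264745) = (10/3 + 6/11 - 2*√11/11)²*(1/264745) = (128/33 - 2*√11/11)²*(1/264745) = (128/33 - 2*√11/11)²/264745 ≈ 4.0532e-5)
-C = -(3356/57661461 - 512*√11/96102435) = -3356/57661461 + 512*√11/96102435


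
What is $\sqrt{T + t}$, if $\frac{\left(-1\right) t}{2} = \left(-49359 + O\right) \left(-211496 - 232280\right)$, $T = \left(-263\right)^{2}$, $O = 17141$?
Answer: $i \sqrt{28595081167} \approx 1.691 \cdot 10^{5} i$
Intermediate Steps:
$T = 69169$
$t = -28595150336$ ($t = - 2 \left(-49359 + 17141\right) \left(-211496 - 232280\right) = - 2 \left(\left(-32218\right) \left(-443776\right)\right) = \left(-2\right) 14297575168 = -28595150336$)
$\sqrt{T + t} = \sqrt{69169 - 28595150336} = \sqrt{-28595081167} = i \sqrt{28595081167}$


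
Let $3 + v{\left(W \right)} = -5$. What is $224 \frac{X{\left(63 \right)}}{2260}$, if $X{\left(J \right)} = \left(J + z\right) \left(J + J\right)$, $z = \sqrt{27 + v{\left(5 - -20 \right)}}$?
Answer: $\frac{444528}{565} + \frac{7056 \sqrt{19}}{565} \approx 841.21$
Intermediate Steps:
$v{\left(W \right)} = -8$ ($v{\left(W \right)} = -3 - 5 = -8$)
$z = \sqrt{19}$ ($z = \sqrt{27 - 8} = \sqrt{19} \approx 4.3589$)
$X{\left(J \right)} = 2 J \left(J + \sqrt{19}\right)$ ($X{\left(J \right)} = \left(J + \sqrt{19}\right) \left(J + J\right) = \left(J + \sqrt{19}\right) 2 J = 2 J \left(J + \sqrt{19}\right)$)
$224 \frac{X{\left(63 \right)}}{2260} = 224 \frac{2 \cdot 63 \left(63 + \sqrt{19}\right)}{2260} = 224 \left(7938 + 126 \sqrt{19}\right) \frac{1}{2260} = 224 \left(\frac{3969}{1130} + \frac{63 \sqrt{19}}{1130}\right) = \frac{444528}{565} + \frac{7056 \sqrt{19}}{565}$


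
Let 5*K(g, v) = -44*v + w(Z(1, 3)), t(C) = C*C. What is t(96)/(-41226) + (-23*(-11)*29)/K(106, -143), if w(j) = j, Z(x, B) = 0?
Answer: 22036193/3930212 ≈ 5.6069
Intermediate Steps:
t(C) = C**2
K(g, v) = -44*v/5 (K(g, v) = (-44*v + 0)/5 = (-44*v)/5 = -44*v/5)
t(96)/(-41226) + (-23*(-11)*29)/K(106, -143) = 96**2/(-41226) + (-23*(-11)*29)/((-44/5*(-143))) = 9216*(-1/41226) + (253*29)/(6292/5) = -1536/6871 + 7337*(5/6292) = -1536/6871 + 3335/572 = 22036193/3930212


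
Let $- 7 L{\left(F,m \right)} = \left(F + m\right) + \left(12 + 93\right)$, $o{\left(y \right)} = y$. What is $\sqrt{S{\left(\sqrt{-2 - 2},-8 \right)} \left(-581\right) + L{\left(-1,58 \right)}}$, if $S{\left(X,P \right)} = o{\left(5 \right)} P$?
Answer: $\frac{\sqrt{1137626}}{7} \approx 152.37$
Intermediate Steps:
$L{\left(F,m \right)} = -15 - \frac{F}{7} - \frac{m}{7}$ ($L{\left(F,m \right)} = - \frac{\left(F + m\right) + \left(12 + 93\right)}{7} = - \frac{\left(F + m\right) + 105}{7} = - \frac{105 + F + m}{7} = -15 - \frac{F}{7} - \frac{m}{7}$)
$S{\left(X,P \right)} = 5 P$
$\sqrt{S{\left(\sqrt{-2 - 2},-8 \right)} \left(-581\right) + L{\left(-1,58 \right)}} = \sqrt{5 \left(-8\right) \left(-581\right) - \frac{162}{7}} = \sqrt{\left(-40\right) \left(-581\right) - \frac{162}{7}} = \sqrt{23240 - \frac{162}{7}} = \sqrt{\frac{162518}{7}} = \frac{\sqrt{1137626}}{7}$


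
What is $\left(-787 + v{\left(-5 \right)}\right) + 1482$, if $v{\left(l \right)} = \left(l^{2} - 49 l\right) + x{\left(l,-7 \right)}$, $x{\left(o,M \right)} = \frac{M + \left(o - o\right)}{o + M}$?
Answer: $\frac{11587}{12} \approx 965.58$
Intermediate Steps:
$x{\left(o,M \right)} = \frac{M}{M + o}$ ($x{\left(o,M \right)} = \frac{M + 0}{M + o} = \frac{M}{M + o}$)
$v{\left(l \right)} = l^{2} - 49 l - \frac{7}{-7 + l}$ ($v{\left(l \right)} = \left(l^{2} - 49 l\right) - \frac{7}{-7 + l} = l^{2} - 49 l - \frac{7}{-7 + l}$)
$\left(-787 + v{\left(-5 \right)}\right) + 1482 = \left(-787 + \frac{-7 - 5 \left(-49 - 5\right) \left(-7 - 5\right)}{-7 - 5}\right) + 1482 = \left(-787 + \frac{-7 - \left(-270\right) \left(-12\right)}{-12}\right) + 1482 = \left(-787 - \frac{-7 - 3240}{12}\right) + 1482 = \left(-787 - - \frac{3247}{12}\right) + 1482 = \left(-787 + \frac{3247}{12}\right) + 1482 = - \frac{6197}{12} + 1482 = \frac{11587}{12}$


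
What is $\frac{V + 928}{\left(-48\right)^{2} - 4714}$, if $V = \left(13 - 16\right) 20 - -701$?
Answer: $- \frac{1569}{2410} \approx -0.65104$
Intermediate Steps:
$V = 641$ ($V = \left(-3\right) 20 + 701 = -60 + 701 = 641$)
$\frac{V + 928}{\left(-48\right)^{2} - 4714} = \frac{641 + 928}{\left(-48\right)^{2} - 4714} = \frac{1569}{2304 - 4714} = \frac{1569}{-2410} = 1569 \left(- \frac{1}{2410}\right) = - \frac{1569}{2410}$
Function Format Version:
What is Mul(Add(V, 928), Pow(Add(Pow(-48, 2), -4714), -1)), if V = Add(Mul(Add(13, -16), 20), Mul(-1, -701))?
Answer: Rational(-1569, 2410) ≈ -0.65104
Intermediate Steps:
V = 641 (V = Add(Mul(-3, 20), 701) = Add(-60, 701) = 641)
Mul(Add(V, 928), Pow(Add(Pow(-48, 2), -4714), -1)) = Mul(Add(641, 928), Pow(Add(Pow(-48, 2), -4714), -1)) = Mul(1569, Pow(Add(2304, -4714), -1)) = Mul(1569, Pow(-2410, -1)) = Mul(1569, Rational(-1, 2410)) = Rational(-1569, 2410)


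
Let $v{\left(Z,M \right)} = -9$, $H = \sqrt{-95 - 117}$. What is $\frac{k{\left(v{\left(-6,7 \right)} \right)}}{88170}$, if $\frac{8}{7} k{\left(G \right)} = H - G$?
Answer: $\frac{21}{235120} + \frac{7 i \sqrt{53}}{352680} \approx 8.9316 \cdot 10^{-5} + 0.0001445 i$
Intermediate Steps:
$H = 2 i \sqrt{53}$ ($H = \sqrt{-212} = 2 i \sqrt{53} \approx 14.56 i$)
$k{\left(G \right)} = - \frac{7 G}{8} + \frac{7 i \sqrt{53}}{4}$ ($k{\left(G \right)} = \frac{7 \left(2 i \sqrt{53} - G\right)}{8} = \frac{7 \left(- G + 2 i \sqrt{53}\right)}{8} = - \frac{7 G}{8} + \frac{7 i \sqrt{53}}{4}$)
$\frac{k{\left(v{\left(-6,7 \right)} \right)}}{88170} = \frac{\left(- \frac{7}{8}\right) \left(-9\right) + \frac{7 i \sqrt{53}}{4}}{88170} = \left(\frac{63}{8} + \frac{7 i \sqrt{53}}{4}\right) \frac{1}{88170} = \frac{21}{235120} + \frac{7 i \sqrt{53}}{352680}$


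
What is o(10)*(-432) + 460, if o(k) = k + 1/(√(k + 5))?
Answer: -3860 - 144*√15/5 ≈ -3971.5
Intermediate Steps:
o(k) = k + (5 + k)^(-½) (o(k) = k + 1/(√(5 + k)) = k + (5 + k)^(-½))
o(10)*(-432) + 460 = (10 + (5 + 10)^(-½))*(-432) + 460 = (10 + 15^(-½))*(-432) + 460 = (10 + √15/15)*(-432) + 460 = (-4320 - 144*√15/5) + 460 = -3860 - 144*√15/5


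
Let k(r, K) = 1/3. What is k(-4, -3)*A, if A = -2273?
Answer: -2273/3 ≈ -757.67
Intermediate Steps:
k(r, K) = 1/3
k(-4, -3)*A = (1/3)*(-2273) = -2273/3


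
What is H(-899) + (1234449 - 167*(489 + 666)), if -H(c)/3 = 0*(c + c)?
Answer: 1041564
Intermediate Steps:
H(c) = 0 (H(c) = -0*(c + c) = -0*2*c = -3*0 = 0)
H(-899) + (1234449 - 167*(489 + 666)) = 0 + (1234449 - 167*(489 + 666)) = 0 + (1234449 - 167*1155) = 0 + (1234449 - 1*192885) = 0 + (1234449 - 192885) = 0 + 1041564 = 1041564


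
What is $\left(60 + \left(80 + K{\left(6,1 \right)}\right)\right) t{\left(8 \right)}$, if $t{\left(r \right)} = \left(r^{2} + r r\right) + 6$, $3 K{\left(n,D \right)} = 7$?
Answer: $\frac{57218}{3} \approx 19073.0$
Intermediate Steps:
$K{\left(n,D \right)} = \frac{7}{3}$ ($K{\left(n,D \right)} = \frac{1}{3} \cdot 7 = \frac{7}{3}$)
$t{\left(r \right)} = 6 + 2 r^{2}$ ($t{\left(r \right)} = \left(r^{2} + r^{2}\right) + 6 = 2 r^{2} + 6 = 6 + 2 r^{2}$)
$\left(60 + \left(80 + K{\left(6,1 \right)}\right)\right) t{\left(8 \right)} = \left(60 + \left(80 + \frac{7}{3}\right)\right) \left(6 + 2 \cdot 8^{2}\right) = \left(60 + \frac{247}{3}\right) \left(6 + 2 \cdot 64\right) = \frac{427 \left(6 + 128\right)}{3} = \frac{427}{3} \cdot 134 = \frac{57218}{3}$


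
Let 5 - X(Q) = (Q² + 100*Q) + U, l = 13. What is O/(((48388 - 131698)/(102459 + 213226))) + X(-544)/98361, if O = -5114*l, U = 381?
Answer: 68810618786755/273148497 ≈ 2.5192e+5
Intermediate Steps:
X(Q) = -376 - Q² - 100*Q (X(Q) = 5 - ((Q² + 100*Q) + 381) = 5 - (381 + Q² + 100*Q) = 5 + (-381 - Q² - 100*Q) = -376 - Q² - 100*Q)
O = -66482 (O = -5114*13 = -66482)
O/(((48388 - 131698)/(102459 + 213226))) + X(-544)/98361 = -66482*(102459 + 213226)/(48388 - 131698) + (-376 - 1*(-544)² - 100*(-544))/98361 = -66482/((-83310/315685)) + (-376 - 1*295936 + 54400)*(1/98361) = -66482/((-83310*1/315685)) + (-376 - 295936 + 54400)*(1/98361) = -66482/(-16662/63137) - 241912*1/98361 = -66482*(-63137/16662) - 241912/98361 = 2098737017/8331 - 241912/98361 = 68810618786755/273148497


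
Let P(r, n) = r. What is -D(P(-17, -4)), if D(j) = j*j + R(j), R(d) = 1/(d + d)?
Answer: -9825/34 ≈ -288.97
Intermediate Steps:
R(d) = 1/(2*d)
D(j) = j**2 + 1/(2*j) (D(j) = j*j + 1/(2*j) = j**2 + 1/(2*j))
-D(P(-17, -4)) = -(1/2 + (-17)**3)/(-17) = -(-1)*(1/2 - 4913)/17 = -(-1)*(-9825)/(17*2) = -1*9825/34 = -9825/34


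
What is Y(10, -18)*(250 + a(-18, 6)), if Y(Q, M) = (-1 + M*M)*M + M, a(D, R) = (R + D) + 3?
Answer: -1405512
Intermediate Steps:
a(D, R) = 3 + D + R (a(D, R) = (D + R) + 3 = 3 + D + R)
Y(Q, M) = M + M*(-1 + M²) (Y(Q, M) = (-1 + M²)*M + M = M*(-1 + M²) + M = M + M*(-1 + M²))
Y(10, -18)*(250 + a(-18, 6)) = (-18)³*(250 + (3 - 18 + 6)) = -5832*(250 - 9) = -5832*241 = -1405512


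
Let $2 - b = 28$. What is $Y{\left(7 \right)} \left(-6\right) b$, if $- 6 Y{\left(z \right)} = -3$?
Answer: $78$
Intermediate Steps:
$b = -26$ ($b = 2 - 28 = -26$)
$Y{\left(z \right)} = \frac{1}{2}$ ($Y{\left(z \right)} = \left(- \frac{1}{6}\right) \left(-3\right) = \frac{1}{2}$)
$Y{\left(7 \right)} \left(-6\right) b = \frac{1}{2} \left(-6\right) \left(-26\right) = \left(-3\right) \left(-26\right) = 78$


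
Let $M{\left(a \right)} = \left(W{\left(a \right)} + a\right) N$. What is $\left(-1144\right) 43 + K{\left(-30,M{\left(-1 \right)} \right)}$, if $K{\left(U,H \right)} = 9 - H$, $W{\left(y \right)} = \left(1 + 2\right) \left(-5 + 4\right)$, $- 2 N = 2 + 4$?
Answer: $-49195$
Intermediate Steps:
$N = -3$ ($N = - \frac{2 + 4}{2} = \left(- \frac{1}{2}\right) 6 = -3$)
$W{\left(y \right)} = -3$ ($W{\left(y \right)} = 3 \left(-1\right) = -3$)
$M{\left(a \right)} = 9 - 3 a$ ($M{\left(a \right)} = \left(-3 + a\right) \left(-3\right) = 9 - 3 a$)
$\left(-1144\right) 43 + K{\left(-30,M{\left(-1 \right)} \right)} = \left(-1144\right) 43 + \left(9 - \left(9 - -3\right)\right) = -49192 + \left(9 - \left(9 + 3\right)\right) = -49192 + \left(9 - 12\right) = -49192 - 3 = -49195$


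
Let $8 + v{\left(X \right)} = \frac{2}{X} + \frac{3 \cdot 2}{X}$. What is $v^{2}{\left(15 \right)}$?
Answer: $\frac{12544}{225} \approx 55.751$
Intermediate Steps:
$v{\left(X \right)} = -8 + \frac{8}{X}$ ($v{\left(X \right)} = -8 + \left(\frac{2}{X} + \frac{3 \cdot 2}{X}\right) = -8 + \left(\frac{2}{X} + \frac{6}{X}\right) = -8 + \frac{8}{X}$)
$v^{2}{\left(15 \right)} = \left(-8 + \frac{8}{15}\right)^{2} = \left(- \frac{112}{15}\right)^{2} = \frac{12544}{225}$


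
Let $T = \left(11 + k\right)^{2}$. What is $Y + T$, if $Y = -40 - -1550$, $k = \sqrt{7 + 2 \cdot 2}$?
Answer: $1642 + 22 \sqrt{11} \approx 1715.0$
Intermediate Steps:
$k = \sqrt{11}$ ($k = \sqrt{7 + 4} = \sqrt{11} \approx 3.3166$)
$T = \left(11 + \sqrt{11}\right)^{2} \approx 204.97$
$Y = 1510$ ($Y = -40 + 1550 = 1510$)
$Y + T = 1510 + \left(11 + \sqrt{11}\right)^{2}$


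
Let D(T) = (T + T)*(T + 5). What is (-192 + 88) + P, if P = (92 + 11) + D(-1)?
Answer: -9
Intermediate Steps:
D(T) = 2*T*(5 + T) (D(T) = (2*T)*(5 + T) = 2*T*(5 + T))
P = 95 (P = (92 + 11) + 2*(-1)*(5 - 1) = 103 + 2*(-1)*4 = 103 - 8 = 95)
(-192 + 88) + P = (-192 + 88) + 95 = -104 + 95 = -9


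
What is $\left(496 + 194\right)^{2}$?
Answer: $476100$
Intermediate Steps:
$\left(496 + 194\right)^{2} = 690^{2} = 476100$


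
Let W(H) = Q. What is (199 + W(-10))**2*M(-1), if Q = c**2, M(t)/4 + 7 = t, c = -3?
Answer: -1384448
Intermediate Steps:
M(t) = -28 + 4*t
Q = 9 (Q = (-3)**2 = 9)
W(H) = 9
(199 + W(-10))**2*M(-1) = (199 + 9)**2*(-28 + 4*(-1)) = 208**2*(-28 - 4) = 43264*(-32) = -1384448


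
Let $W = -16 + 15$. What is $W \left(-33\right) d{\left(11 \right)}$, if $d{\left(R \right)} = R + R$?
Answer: $726$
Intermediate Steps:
$d{\left(R \right)} = 2 R$
$W = -1$
$W \left(-33\right) d{\left(11 \right)} = \left(-1\right) \left(-33\right) 2 \cdot 11 = 33 \cdot 22 = 726$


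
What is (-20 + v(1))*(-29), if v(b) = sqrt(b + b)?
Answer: 580 - 29*sqrt(2) ≈ 538.99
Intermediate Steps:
v(b) = sqrt(2)*sqrt(b) (v(b) = sqrt(2*b) = sqrt(2)*sqrt(b))
(-20 + v(1))*(-29) = (-20 + sqrt(2)*sqrt(1))*(-29) = (-20 + sqrt(2)*1)*(-29) = (-20 + sqrt(2))*(-29) = 580 - 29*sqrt(2)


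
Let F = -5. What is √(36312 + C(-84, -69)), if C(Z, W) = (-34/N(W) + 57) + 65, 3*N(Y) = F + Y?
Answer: √49880033/37 ≈ 190.88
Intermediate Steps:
N(Y) = -5/3 + Y/3 (N(Y) = (-5 + Y)/3 = -5/3 + Y/3)
C(Z, W) = 122 - 34/(-5/3 + W/3) (C(Z, W) = (-34/(-5/3 + W/3) + 57) + 65 = (57 - 34/(-5/3 + W/3)) + 65 = 122 - 34/(-5/3 + W/3))
√(36312 + C(-84, -69)) = √(36312 + 2*(-356 + 61*(-69))/(-5 - 69)) = √(36312 + 2*(-356 - 4209)/(-74)) = √(36312 + 2*(-1/74)*(-4565)) = √(36312 + 4565/37) = √(1348109/37) = √49880033/37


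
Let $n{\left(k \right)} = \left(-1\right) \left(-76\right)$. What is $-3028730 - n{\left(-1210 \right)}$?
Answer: $-3028806$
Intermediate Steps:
$n{\left(k \right)} = 76$
$-3028730 - n{\left(-1210 \right)} = -3028730 - 76 = -3028806$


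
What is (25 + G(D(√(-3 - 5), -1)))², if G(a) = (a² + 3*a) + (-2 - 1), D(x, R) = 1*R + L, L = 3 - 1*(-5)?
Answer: 8464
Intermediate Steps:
L = 8 (L = 3 + 5 = 8)
D(x, R) = 8 + R (D(x, R) = 1*R + 8 = R + 8 = 8 + R)
G(a) = -3 + a² + 3*a (G(a) = (a² + 3*a) - 3 = -3 + a² + 3*a)
(25 + G(D(√(-3 - 5), -1)))² = (25 + (-3 + (8 - 1)² + 3*(8 - 1)))² = (25 + (-3 + 7² + 3*7))² = (25 + (-3 + 49 + 21))² = (25 + 67)² = 92² = 8464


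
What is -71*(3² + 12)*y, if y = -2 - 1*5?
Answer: 10437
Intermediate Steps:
y = -7 (y = -2 - 5 = -7)
-71*(3² + 12)*y = -71*(3² + 12)*(-7) = -71*(9 + 12)*(-7) = -1491*(-7) = -71*(-147) = 10437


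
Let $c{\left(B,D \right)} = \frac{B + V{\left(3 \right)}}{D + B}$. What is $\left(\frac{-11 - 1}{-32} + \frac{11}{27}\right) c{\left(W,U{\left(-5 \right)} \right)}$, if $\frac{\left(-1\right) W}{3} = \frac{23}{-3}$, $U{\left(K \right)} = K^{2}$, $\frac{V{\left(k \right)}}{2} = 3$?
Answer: $\frac{4901}{10368} \approx 0.4727$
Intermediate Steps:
$V{\left(k \right)} = 6$ ($V{\left(k \right)} = 2 \cdot 3 = 6$)
$W = 23$ ($W = - 3 \frac{23}{-3} = - 3 \cdot 23 \left(- \frac{1}{3}\right) = \left(-3\right) \left(- \frac{23}{3}\right) = 23$)
$c{\left(B,D \right)} = \frac{6 + B}{B + D}$ ($c{\left(B,D \right)} = \frac{B + 6}{D + B} = \frac{6 + B}{B + D}$)
$\left(\frac{-11 - 1}{-32} + \frac{11}{27}\right) c{\left(W,U{\left(-5 \right)} \right)} = \left(\frac{-11 - 1}{-32} + \frac{11}{27}\right) \frac{6 + 23}{23 + \left(-5\right)^{2}} = \left(\left(-12\right) \left(- \frac{1}{32}\right) + 11 \cdot \frac{1}{27}\right) \frac{1}{23 + 25} \cdot 29 = \left(\frac{3}{8} + \frac{11}{27}\right) \frac{1}{48} \cdot 29 = \frac{169 \cdot \frac{1}{48} \cdot 29}{216} = \frac{169}{216} \cdot \frac{29}{48} = \frac{4901}{10368}$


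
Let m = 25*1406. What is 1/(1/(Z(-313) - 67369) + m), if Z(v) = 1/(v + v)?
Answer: 42172995/1482380773624 ≈ 2.8449e-5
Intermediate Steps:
Z(v) = 1/(2*v)
m = 35150
1/(1/(Z(-313) - 67369) + m) = 1/(1/((½)/(-313) - 67369) + 35150) = 1/(1/((½)*(-1/313) - 67369) + 35150) = 1/(1/(-1/626 - 67369) + 35150) = 1/(1/(-42172995/626) + 35150) = 1/(-626/42172995 + 35150) = 1/(1482380773624/42172995) = 42172995/1482380773624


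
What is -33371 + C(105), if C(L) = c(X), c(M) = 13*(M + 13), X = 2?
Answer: -33176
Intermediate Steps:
c(M) = 169 + 13*M (c(M) = 13*(13 + M) = 169 + 13*M)
C(L) = 195 (C(L) = 169 + 13*2 = 169 + 26 = 195)
-33371 + C(105) = -33371 + 195 = -33176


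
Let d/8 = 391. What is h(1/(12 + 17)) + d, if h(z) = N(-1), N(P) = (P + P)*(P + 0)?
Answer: 3130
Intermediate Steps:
d = 3128 (d = 8*391 = 3128)
N(P) = 2*P² (N(P) = (2*P)*P = 2*P²)
h(z) = 2 (h(z) = 2*(-1)² = 2*1 = 2)
h(1/(12 + 17)) + d = 2 + 3128 = 3130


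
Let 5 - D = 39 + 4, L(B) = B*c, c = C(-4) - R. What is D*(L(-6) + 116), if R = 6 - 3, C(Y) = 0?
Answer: -5092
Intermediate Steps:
R = 3
c = -3 (c = 0 - 1*3 = 0 - 3 = -3)
L(B) = -3*B (L(B) = B*(-3) = -3*B)
D = -38 (D = 5 - (39 + 4) = 5 - 1*43 = 5 - 43 = -38)
D*(L(-6) + 116) = -38*(-3*(-6) + 116) = -38*(18 + 116) = -38*134 = -5092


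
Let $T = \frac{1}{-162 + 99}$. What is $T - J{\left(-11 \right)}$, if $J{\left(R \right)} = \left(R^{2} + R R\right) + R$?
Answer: $- \frac{14554}{63} \approx -231.02$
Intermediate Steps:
$J{\left(R \right)} = R + 2 R^{2}$ ($J{\left(R \right)} = \left(R^{2} + R^{2}\right) + R = 2 R^{2} + R = R + 2 R^{2}$)
$T = - \frac{1}{63}$ ($T = \frac{1}{-63} = - \frac{1}{63} \approx -0.015873$)
$T - J{\left(-11 \right)} = - \frac{1}{63} - - 11 \left(1 + 2 \left(-11\right)\right) = - \frac{1}{63} - - 11 \left(1 - 22\right) = - \frac{1}{63} - \left(-11\right) \left(-21\right) = - \frac{1}{63} - 231 = - \frac{14554}{63}$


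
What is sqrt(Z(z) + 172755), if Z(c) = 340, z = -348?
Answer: sqrt(173095) ≈ 416.05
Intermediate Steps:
sqrt(Z(z) + 172755) = sqrt(340 + 172755) = sqrt(173095)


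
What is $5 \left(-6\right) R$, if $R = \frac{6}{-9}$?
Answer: $20$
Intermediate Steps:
$R = - \frac{2}{3}$ ($R = 6 \left(- \frac{1}{9}\right) = - \frac{2}{3} \approx -0.66667$)
$5 \left(-6\right) R = 5 \left(-6\right) \left(- \frac{2}{3}\right) = \left(-30\right) \left(- \frac{2}{3}\right) = 20$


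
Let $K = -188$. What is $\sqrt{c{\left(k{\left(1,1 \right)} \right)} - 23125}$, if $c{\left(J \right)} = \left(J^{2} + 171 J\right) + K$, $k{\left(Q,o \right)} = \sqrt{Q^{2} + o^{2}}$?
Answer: $\sqrt{-23311 + 171 \sqrt{2}} \approx 151.89 i$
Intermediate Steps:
$c{\left(J \right)} = -188 + J^{2} + 171 J$ ($c{\left(J \right)} = \left(J^{2} + 171 J\right) - 188 = -188 + J^{2} + 171 J$)
$\sqrt{c{\left(k{\left(1,1 \right)} \right)} - 23125} = \sqrt{\left(-188 + \left(\sqrt{1^{2} + 1^{2}}\right)^{2} + 171 \sqrt{1^{2} + 1^{2}}\right) - 23125} = \sqrt{\left(-188 + \left(\sqrt{1 + 1}\right)^{2} + 171 \sqrt{1 + 1}\right) - 23125} = \sqrt{\left(-188 + \left(\sqrt{2}\right)^{2} + 171 \sqrt{2}\right) - 23125} = \sqrt{\left(-188 + 2 + 171 \sqrt{2}\right) - 23125} = \sqrt{\left(-186 + 171 \sqrt{2}\right) - 23125} = \sqrt{-23311 + 171 \sqrt{2}}$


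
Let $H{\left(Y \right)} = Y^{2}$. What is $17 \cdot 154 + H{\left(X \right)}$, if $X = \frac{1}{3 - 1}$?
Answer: $\frac{10473}{4} \approx 2618.3$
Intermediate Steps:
$X = \frac{1}{2} \approx 0.5$
$17 \cdot 154 + H{\left(X \right)} = 17 \cdot 154 + \left(\frac{1}{2}\right)^{2} = 2618 + \frac{1}{4} = \frac{10473}{4}$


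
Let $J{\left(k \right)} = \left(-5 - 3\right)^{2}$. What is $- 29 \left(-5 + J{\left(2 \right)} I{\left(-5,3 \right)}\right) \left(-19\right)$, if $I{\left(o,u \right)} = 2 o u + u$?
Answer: $-954883$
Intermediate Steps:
$I{\left(o,u \right)} = u + 2 o u$ ($I{\left(o,u \right)} = 2 o u + u = u + 2 o u$)
$J{\left(k \right)} = 64$ ($J{\left(k \right)} = \left(-8\right)^{2} = 64$)
$- 29 \left(-5 + J{\left(2 \right)} I{\left(-5,3 \right)}\right) \left(-19\right) = - 29 \left(-5 + 64 \cdot 3 \left(1 + 2 \left(-5\right)\right)\right) \left(-19\right) = - 29 \left(-5 + 64 \cdot 3 \left(1 - 10\right)\right) \left(-19\right) = - 29 \left(-5 + 64 \cdot 3 \left(-9\right)\right) \left(-19\right) = - 29 \left(-5 + 64 \left(-27\right)\right) \left(-19\right) = - 29 \left(-5 - 1728\right) \left(-19\right) = \left(-29\right) \left(-1733\right) \left(-19\right) = 50257 \left(-19\right) = -954883$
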